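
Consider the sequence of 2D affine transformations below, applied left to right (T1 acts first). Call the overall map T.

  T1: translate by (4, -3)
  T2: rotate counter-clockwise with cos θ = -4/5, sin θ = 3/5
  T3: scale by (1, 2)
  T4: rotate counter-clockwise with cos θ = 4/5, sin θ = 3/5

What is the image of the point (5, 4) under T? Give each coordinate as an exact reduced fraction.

T1 translate by (4, -3): (5, 4) → (9, 1)
T2 rotate counter-clockwise with cos θ = -4/5, sin θ = 3/5: (9, 1) → (-39/5, 23/5)
T3 scale by (1, 2): (-39/5, 23/5) → (-39/5, 46/5)
T4 rotate counter-clockwise with cos θ = 4/5, sin θ = 3/5: (-39/5, 46/5) → (-294/25, 67/25)

T(p) = (-294/25, 67/25)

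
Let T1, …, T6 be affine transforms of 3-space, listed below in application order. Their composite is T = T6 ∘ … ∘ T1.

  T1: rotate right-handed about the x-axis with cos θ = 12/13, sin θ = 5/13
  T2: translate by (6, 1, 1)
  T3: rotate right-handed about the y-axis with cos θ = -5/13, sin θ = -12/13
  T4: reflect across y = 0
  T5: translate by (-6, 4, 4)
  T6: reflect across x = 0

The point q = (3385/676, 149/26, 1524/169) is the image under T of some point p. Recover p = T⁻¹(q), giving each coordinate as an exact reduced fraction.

p = (-7/4, -4, -5/2)

T1 = [1 0 0 0; 0 12/13 -5/13 0; 0 5/13 12/13 0; 0 0 0 1]
T2·T1 = [1 0 0 6; 0 12/13 -5/13 1; 0 5/13 12/13 1; 0 0 0 1]
T3·…·T1 = [-5/13 -60/169 -144/169 -42/13; 0 12/13 -5/13 1; 12/13 -25/169 -60/169 67/13; 0 0 0 1]
T4·…·T1 = [-5/13 -60/169 -144/169 -42/13; 0 -12/13 5/13 -1; 12/13 -25/169 -60/169 67/13; 0 0 0 1]
T5·…·T1 = [-5/13 -60/169 -144/169 -120/13; 0 -12/13 5/13 3; 12/13 -25/169 -60/169 119/13; 0 0 0 1]
T6·…·T1 = [5/13 60/169 144/169 120/13; 0 -12/13 5/13 3; 12/13 -25/169 -60/169 119/13; 0 0 0 1]
det M = 1; M⁻¹ = [5/13 0 12/13 -12; 60/169 -12/13 -25/169 11/13; 144/169 5/13 -60/169 -75/13; 0 0 0 1]
M⁻¹ · (3385/676, 149/26, 1524/169)ᵀ = (-7/4, -4, -5/2)ᵀ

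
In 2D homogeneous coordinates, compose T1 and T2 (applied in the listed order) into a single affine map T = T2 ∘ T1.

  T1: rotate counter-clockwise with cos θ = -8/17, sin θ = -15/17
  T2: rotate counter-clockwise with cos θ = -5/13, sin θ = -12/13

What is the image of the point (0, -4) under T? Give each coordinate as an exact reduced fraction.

T1 rotate counter-clockwise with cos θ = -8/17, sin θ = -15/17: (0, -4) → (-60/17, 32/17)
T2 rotate counter-clockwise with cos θ = -5/13, sin θ = -12/13: (-60/17, 32/17) → (684/221, 560/221)

T(p) = (684/221, 560/221)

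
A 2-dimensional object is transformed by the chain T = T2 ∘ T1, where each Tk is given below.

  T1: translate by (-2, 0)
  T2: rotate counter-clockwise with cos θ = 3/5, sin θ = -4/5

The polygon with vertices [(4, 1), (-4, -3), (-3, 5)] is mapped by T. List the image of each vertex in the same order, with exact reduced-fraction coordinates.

T1 translate by (-2, 0): (4, 1) → (2, 1); (-4, -3) → (-6, -3); (-3, 5) → (-5, 5)
T2 rotate counter-clockwise with cos θ = 3/5, sin θ = -4/5: (2, 1) → (2, -1); (-6, -3) → (-6, 3); (-5, 5) → (1, 7)

image vertices: (2, -1), (-6, 3), (1, 7)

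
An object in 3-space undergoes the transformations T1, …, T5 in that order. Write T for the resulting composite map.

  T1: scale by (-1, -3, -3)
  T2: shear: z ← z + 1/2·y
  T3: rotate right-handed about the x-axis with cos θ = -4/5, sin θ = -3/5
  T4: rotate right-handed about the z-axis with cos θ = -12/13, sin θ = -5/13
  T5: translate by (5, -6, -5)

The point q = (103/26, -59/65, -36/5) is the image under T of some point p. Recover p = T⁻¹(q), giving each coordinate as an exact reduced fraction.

T1 = [-1 0 0 0; 0 -3 0 0; 0 0 -3 0; 0 0 0 1]
T2·T1 = [-1 0 0 0; 0 -3 0 0; 0 -3/2 -3 0; 0 0 0 1]
T3·…·T1 = [-1 0 0 0; 0 3/2 -9/5 0; 0 3 12/5 0; 0 0 0 1]
T4·…·T1 = [12/13 15/26 -9/13 0; 5/13 -18/13 108/65 0; 0 3 12/5 0; 0 0 0 1]
T5·…·T1 = [12/13 15/26 -9/13 5; 5/13 -18/13 108/65 -6; 0 3 12/5 -5; 0 0 0 1]
det M = -9; M⁻¹ = [12/13 5/13 0 -30/13; 4/39 -16/65 1/5 -193/195; -5/39 4/13 1/6 259/78; 0 0 0 1]
M⁻¹ · (103/26, -59/65, -36/5)ᵀ = (1, -9/5, 4/3)ᵀ

p = (1, -9/5, 4/3)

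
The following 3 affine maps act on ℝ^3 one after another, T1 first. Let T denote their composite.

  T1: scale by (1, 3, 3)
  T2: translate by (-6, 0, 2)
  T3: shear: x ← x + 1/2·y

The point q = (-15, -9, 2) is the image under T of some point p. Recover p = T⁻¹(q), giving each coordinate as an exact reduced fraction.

p = (-9/2, -3, 0)

T1 = [1 0 0 0; 0 3 0 0; 0 0 3 0; 0 0 0 1]
T2·T1 = [1 0 0 -6; 0 3 0 0; 0 0 3 2; 0 0 0 1]
T3·…·T1 = [1 3/2 0 -6; 0 3 0 0; 0 0 3 2; 0 0 0 1]
det M = 9; M⁻¹ = [1 -1/2 0 6; 0 1/3 0 0; 0 0 1/3 -2/3; 0 0 0 1]
M⁻¹ · (-15, -9, 2)ᵀ = (-9/2, -3, 0)ᵀ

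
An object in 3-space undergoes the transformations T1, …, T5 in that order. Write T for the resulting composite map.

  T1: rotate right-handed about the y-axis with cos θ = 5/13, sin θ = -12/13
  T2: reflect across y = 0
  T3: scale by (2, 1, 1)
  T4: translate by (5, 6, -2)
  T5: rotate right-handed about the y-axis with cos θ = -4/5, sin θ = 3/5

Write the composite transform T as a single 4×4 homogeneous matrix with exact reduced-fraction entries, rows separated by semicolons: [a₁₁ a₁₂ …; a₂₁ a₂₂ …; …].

T1 = [5/13 0 -12/13 0; 0 1 0 0; 12/13 0 5/13 0; 0 0 0 1]
T2·T1 = [5/13 0 -12/13 0; 0 -1 0 0; 12/13 0 5/13 0; 0 0 0 1]
T3·…·T1 = [10/13 0 -24/13 0; 0 -1 0 0; 12/13 0 5/13 0; 0 0 0 1]
T4·…·T1 = [10/13 0 -24/13 5; 0 -1 0 6; 12/13 0 5/13 -2; 0 0 0 1]
T5·…·T1 = [-4/65 0 111/65 -26/5; 0 -1 0 6; -6/5 0 4/5 -7/5; 0 0 0 1]

T = [-4/65 0 111/65 -26/5; 0 -1 0 6; -6/5 0 4/5 -7/5; 0 0 0 1]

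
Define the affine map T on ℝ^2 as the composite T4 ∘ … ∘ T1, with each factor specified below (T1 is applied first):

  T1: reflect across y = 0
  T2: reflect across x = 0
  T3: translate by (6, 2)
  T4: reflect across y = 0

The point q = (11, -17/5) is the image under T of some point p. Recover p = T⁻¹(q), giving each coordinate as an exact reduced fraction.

p = (-5, -7/5)

T1 = [1 0 0; 0 -1 0; 0 0 1]
T2·T1 = [-1 0 0; 0 -1 0; 0 0 1]
T3·…·T1 = [-1 0 6; 0 -1 2; 0 0 1]
T4·…·T1 = [-1 0 6; 0 1 -2; 0 0 1]
det M = -1; M⁻¹ = [-1 0 6; 0 1 2; 0 0 1]
M⁻¹ · (11, -17/5)ᵀ = (-5, -7/5)ᵀ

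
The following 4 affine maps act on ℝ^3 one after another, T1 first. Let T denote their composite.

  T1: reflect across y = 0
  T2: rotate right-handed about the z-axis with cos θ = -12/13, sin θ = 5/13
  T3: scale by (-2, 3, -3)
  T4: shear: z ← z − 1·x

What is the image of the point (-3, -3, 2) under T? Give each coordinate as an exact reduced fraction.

T1 reflect across y = 0: (-3, -3, 2) → (-3, 3, 2)
T2 rotate right-handed about the z-axis with cos θ = -12/13, sin θ = 5/13: (-3, 3, 2) → (21/13, -51/13, 2)
T3 scale by (-2, 3, -3): (21/13, -51/13, 2) → (-42/13, -153/13, -6)
T4 shear: z ← z − 1·x: (-42/13, -153/13, -6) → (-42/13, -153/13, -36/13)

T(p) = (-42/13, -153/13, -36/13)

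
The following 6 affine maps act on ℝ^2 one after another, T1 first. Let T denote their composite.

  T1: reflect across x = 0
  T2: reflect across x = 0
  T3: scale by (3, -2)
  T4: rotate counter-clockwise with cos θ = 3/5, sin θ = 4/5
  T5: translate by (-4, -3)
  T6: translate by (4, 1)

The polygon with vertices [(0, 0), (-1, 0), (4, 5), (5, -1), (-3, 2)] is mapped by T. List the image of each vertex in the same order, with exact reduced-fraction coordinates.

image vertices: (0, -2), (-9/5, -22/5), (76/5, 8/5), (37/5, 56/5), (-11/5, -58/5)

T1 reflect across x = 0: (0, 0) → (0, 0); (-1, 0) → (1, 0); (4, 5) → (-4, 5); (5, -1) → (-5, -1); (-3, 2) → (3, 2)
T2 reflect across x = 0: (0, 0) → (0, 0); (1, 0) → (-1, 0); (-4, 5) → (4, 5); (-5, -1) → (5, -1); (3, 2) → (-3, 2)
T3 scale by (3, -2): (0, 0) → (0, 0); (-1, 0) → (-3, 0); (4, 5) → (12, -10); (5, -1) → (15, 2); (-3, 2) → (-9, -4)
T4 rotate counter-clockwise with cos θ = 3/5, sin θ = 4/5: (0, 0) → (0, 0); (-3, 0) → (-9/5, -12/5); (12, -10) → (76/5, 18/5); (15, 2) → (37/5, 66/5); (-9, -4) → (-11/5, -48/5)
T5 translate by (-4, -3): (0, 0) → (-4, -3); (-9/5, -12/5) → (-29/5, -27/5); (76/5, 18/5) → (56/5, 3/5); (37/5, 66/5) → (17/5, 51/5); (-11/5, -48/5) → (-31/5, -63/5)
T6 translate by (4, 1): (-4, -3) → (0, -2); (-29/5, -27/5) → (-9/5, -22/5); (56/5, 3/5) → (76/5, 8/5); (17/5, 51/5) → (37/5, 56/5); (-31/5, -63/5) → (-11/5, -58/5)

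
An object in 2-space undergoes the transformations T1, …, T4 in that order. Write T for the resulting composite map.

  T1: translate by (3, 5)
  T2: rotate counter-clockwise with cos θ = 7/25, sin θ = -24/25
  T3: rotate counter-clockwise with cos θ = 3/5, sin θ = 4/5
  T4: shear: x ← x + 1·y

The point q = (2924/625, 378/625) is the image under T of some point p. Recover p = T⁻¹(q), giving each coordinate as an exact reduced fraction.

p = (3/5, -3)

T1 = [1 0 3; 0 1 5; 0 0 1]
T2·T1 = [7/25 24/25 141/25; -24/25 7/25 -37/25; 0 0 1]
T3·…·T1 = [117/125 44/125 571/125; -44/125 117/125 453/125; 0 0 1]
T4·…·T1 = [73/125 161/125 1024/125; -44/125 117/125 453/125; 0 0 1]
det M = 1; M⁻¹ = [117/125 -161/125 -3; 44/125 73/125 -5; 0 0 1]
M⁻¹ · (2924/625, 378/625)ᵀ = (3/5, -3)ᵀ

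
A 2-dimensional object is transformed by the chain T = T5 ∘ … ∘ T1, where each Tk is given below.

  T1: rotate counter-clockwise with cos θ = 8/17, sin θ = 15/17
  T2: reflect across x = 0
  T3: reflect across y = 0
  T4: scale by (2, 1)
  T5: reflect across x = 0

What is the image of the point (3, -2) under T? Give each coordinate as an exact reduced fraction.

T1 rotate counter-clockwise with cos θ = 8/17, sin θ = 15/17: (3, -2) → (54/17, 29/17)
T2 reflect across x = 0: (54/17, 29/17) → (-54/17, 29/17)
T3 reflect across y = 0: (-54/17, 29/17) → (-54/17, -29/17)
T4 scale by (2, 1): (-54/17, -29/17) → (-108/17, -29/17)
T5 reflect across x = 0: (-108/17, -29/17) → (108/17, -29/17)

T(p) = (108/17, -29/17)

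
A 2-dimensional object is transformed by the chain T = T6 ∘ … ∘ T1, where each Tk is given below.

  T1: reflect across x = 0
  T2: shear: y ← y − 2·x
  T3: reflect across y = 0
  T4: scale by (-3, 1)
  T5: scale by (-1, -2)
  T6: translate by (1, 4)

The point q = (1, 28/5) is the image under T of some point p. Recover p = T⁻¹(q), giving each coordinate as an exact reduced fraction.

p = (0, 4/5)

T1 = [-1 0 0; 0 1 0; 0 0 1]
T2·T1 = [-1 0 0; 2 1 0; 0 0 1]
T3·…·T1 = [-1 0 0; -2 -1 0; 0 0 1]
T4·…·T1 = [3 0 0; -2 -1 0; 0 0 1]
T5·…·T1 = [-3 0 0; 4 2 0; 0 0 1]
T6·…·T1 = [-3 0 1; 4 2 4; 0 0 1]
det M = -6; M⁻¹ = [-1/3 0 1/3; 2/3 1/2 -8/3; 0 0 1]
M⁻¹ · (1, 28/5)ᵀ = (0, 4/5)ᵀ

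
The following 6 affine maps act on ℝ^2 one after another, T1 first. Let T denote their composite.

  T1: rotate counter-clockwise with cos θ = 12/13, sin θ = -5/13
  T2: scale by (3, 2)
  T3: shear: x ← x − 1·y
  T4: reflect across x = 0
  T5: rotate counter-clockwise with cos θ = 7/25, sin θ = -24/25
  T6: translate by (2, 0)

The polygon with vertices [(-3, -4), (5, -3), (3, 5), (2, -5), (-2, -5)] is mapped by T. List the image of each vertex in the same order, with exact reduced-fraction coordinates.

image vertices: (-44/65, -582/65), (-4077/325, 5314/325), (2159/325, 2862/325), (-3669/325, 2308/325), (-1421/325, -1828/325)

T1 rotate counter-clockwise with cos θ = 12/13, sin θ = -5/13: (-3, -4) → (-56/13, -33/13); (5, -3) → (45/13, -61/13); (3, 5) → (61/13, 45/13); (2, -5) → (-1/13, -70/13); (-2, -5) → (-49/13, -50/13)
T2 scale by (3, 2): (-56/13, -33/13) → (-168/13, -66/13); (45/13, -61/13) → (135/13, -122/13); (61/13, 45/13) → (183/13, 90/13); (-1/13, -70/13) → (-3/13, -140/13); (-49/13, -50/13) → (-147/13, -100/13)
T3 shear: x ← x − 1·y: (-168/13, -66/13) → (-102/13, -66/13); (135/13, -122/13) → (257/13, -122/13); (183/13, 90/13) → (93/13, 90/13); (-3/13, -140/13) → (137/13, -140/13); (-147/13, -100/13) → (-47/13, -100/13)
T4 reflect across x = 0: (-102/13, -66/13) → (102/13, -66/13); (257/13, -122/13) → (-257/13, -122/13); (93/13, 90/13) → (-93/13, 90/13); (137/13, -140/13) → (-137/13, -140/13); (-47/13, -100/13) → (47/13, -100/13)
T5 rotate counter-clockwise with cos θ = 7/25, sin θ = -24/25: (102/13, -66/13) → (-174/65, -582/65); (-257/13, -122/13) → (-4727/325, 5314/325); (-93/13, 90/13) → (1509/325, 2862/325); (-137/13, -140/13) → (-4319/325, 2308/325); (47/13, -100/13) → (-2071/325, -1828/325)
T6 translate by (2, 0): (-174/65, -582/65) → (-44/65, -582/65); (-4727/325, 5314/325) → (-4077/325, 5314/325); (1509/325, 2862/325) → (2159/325, 2862/325); (-4319/325, 2308/325) → (-3669/325, 2308/325); (-2071/325, -1828/325) → (-1421/325, -1828/325)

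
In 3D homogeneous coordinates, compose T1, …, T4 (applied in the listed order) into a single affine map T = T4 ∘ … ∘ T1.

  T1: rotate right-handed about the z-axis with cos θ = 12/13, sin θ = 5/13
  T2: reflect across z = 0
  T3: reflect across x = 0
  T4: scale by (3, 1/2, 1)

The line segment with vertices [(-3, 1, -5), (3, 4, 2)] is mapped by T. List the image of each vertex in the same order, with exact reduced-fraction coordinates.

T1 rotate right-handed about the z-axis with cos θ = 12/13, sin θ = 5/13: (-3, 1, -5) → (-41/13, -3/13, -5); (3, 4, 2) → (16/13, 63/13, 2)
T2 reflect across z = 0: (-41/13, -3/13, -5) → (-41/13, -3/13, 5); (16/13, 63/13, 2) → (16/13, 63/13, -2)
T3 reflect across x = 0: (-41/13, -3/13, 5) → (41/13, -3/13, 5); (16/13, 63/13, -2) → (-16/13, 63/13, -2)
T4 scale by (3, 1/2, 1): (41/13, -3/13, 5) → (123/13, -3/26, 5); (-16/13, 63/13, -2) → (-48/13, 63/26, -2)

image vertices: (123/13, -3/26, 5), (-48/13, 63/26, -2)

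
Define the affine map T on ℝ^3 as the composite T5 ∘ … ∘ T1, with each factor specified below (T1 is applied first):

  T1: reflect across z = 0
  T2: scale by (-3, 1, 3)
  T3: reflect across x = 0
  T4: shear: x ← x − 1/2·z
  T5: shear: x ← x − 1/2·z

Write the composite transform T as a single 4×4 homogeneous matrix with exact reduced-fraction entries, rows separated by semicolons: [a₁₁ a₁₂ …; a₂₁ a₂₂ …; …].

T = [3 0 3 0; 0 1 0 0; 0 0 -3 0; 0 0 0 1]

T1 = [1 0 0 0; 0 1 0 0; 0 0 -1 0; 0 0 0 1]
T2·T1 = [-3 0 0 0; 0 1 0 0; 0 0 -3 0; 0 0 0 1]
T3·…·T1 = [3 0 0 0; 0 1 0 0; 0 0 -3 0; 0 0 0 1]
T4·…·T1 = [3 0 3/2 0; 0 1 0 0; 0 0 -3 0; 0 0 0 1]
T5·…·T1 = [3 0 3 0; 0 1 0 0; 0 0 -3 0; 0 0 0 1]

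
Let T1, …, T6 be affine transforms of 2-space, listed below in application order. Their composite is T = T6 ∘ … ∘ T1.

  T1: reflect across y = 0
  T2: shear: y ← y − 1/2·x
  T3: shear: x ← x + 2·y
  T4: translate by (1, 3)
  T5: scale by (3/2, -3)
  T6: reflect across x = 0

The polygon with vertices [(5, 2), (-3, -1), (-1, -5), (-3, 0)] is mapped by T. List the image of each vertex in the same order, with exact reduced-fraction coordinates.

image vertices: (9/2, 9/2), (-9/2, -33/2), (-33/2, -51/2), (-3/2, -27/2)

T1 reflect across y = 0: (5, 2) → (5, -2); (-3, -1) → (-3, 1); (-1, -5) → (-1, 5); (-3, 0) → (-3, 0)
T2 shear: y ← y − 1/2·x: (5, -2) → (5, -9/2); (-3, 1) → (-3, 5/2); (-1, 5) → (-1, 11/2); (-3, 0) → (-3, 3/2)
T3 shear: x ← x + 2·y: (5, -9/2) → (-4, -9/2); (-3, 5/2) → (2, 5/2); (-1, 11/2) → (10, 11/2); (-3, 3/2) → (0, 3/2)
T4 translate by (1, 3): (-4, -9/2) → (-3, -3/2); (2, 5/2) → (3, 11/2); (10, 11/2) → (11, 17/2); (0, 3/2) → (1, 9/2)
T5 scale by (3/2, -3): (-3, -3/2) → (-9/2, 9/2); (3, 11/2) → (9/2, -33/2); (11, 17/2) → (33/2, -51/2); (1, 9/2) → (3/2, -27/2)
T6 reflect across x = 0: (-9/2, 9/2) → (9/2, 9/2); (9/2, -33/2) → (-9/2, -33/2); (33/2, -51/2) → (-33/2, -51/2); (3/2, -27/2) → (-3/2, -27/2)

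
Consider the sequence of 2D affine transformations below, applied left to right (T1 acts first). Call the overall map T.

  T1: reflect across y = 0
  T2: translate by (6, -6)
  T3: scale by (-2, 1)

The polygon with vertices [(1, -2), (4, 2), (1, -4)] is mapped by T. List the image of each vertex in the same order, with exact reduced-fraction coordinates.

image vertices: (-14, -4), (-20, -8), (-14, -2)

T1 reflect across y = 0: (1, -2) → (1, 2); (4, 2) → (4, -2); (1, -4) → (1, 4)
T2 translate by (6, -6): (1, 2) → (7, -4); (4, -2) → (10, -8); (1, 4) → (7, -2)
T3 scale by (-2, 1): (7, -4) → (-14, -4); (10, -8) → (-20, -8); (7, -2) → (-14, -2)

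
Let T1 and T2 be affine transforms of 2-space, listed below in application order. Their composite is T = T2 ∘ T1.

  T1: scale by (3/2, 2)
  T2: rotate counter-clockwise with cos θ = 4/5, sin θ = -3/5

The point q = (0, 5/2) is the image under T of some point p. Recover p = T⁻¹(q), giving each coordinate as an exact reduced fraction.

p = (-1, 1)

T1 = [3/2 0 0; 0 2 0; 0 0 1]
T2·T1 = [6/5 6/5 0; -9/10 8/5 0; 0 0 1]
det M = 3; M⁻¹ = [8/15 -2/5 0; 3/10 2/5 0; 0 0 1]
M⁻¹ · (0, 5/2)ᵀ = (-1, 1)ᵀ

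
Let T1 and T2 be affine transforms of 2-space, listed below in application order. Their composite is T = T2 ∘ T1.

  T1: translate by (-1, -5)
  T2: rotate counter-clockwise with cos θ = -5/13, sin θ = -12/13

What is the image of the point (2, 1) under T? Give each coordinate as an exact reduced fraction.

T1 translate by (-1, -5): (2, 1) → (1, -4)
T2 rotate counter-clockwise with cos θ = -5/13, sin θ = -12/13: (1, -4) → (-53/13, 8/13)

T(p) = (-53/13, 8/13)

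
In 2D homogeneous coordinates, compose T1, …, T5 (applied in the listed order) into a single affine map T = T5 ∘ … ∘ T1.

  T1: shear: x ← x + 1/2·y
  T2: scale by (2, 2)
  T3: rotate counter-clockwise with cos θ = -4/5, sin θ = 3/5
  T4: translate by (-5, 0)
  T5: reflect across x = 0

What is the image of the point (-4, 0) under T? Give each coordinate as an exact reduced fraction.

T1 shear: x ← x + 1/2·y: (-4, 0) → (-4, 0)
T2 scale by (2, 2): (-4, 0) → (-8, 0)
T3 rotate counter-clockwise with cos θ = -4/5, sin θ = 3/5: (-8, 0) → (32/5, -24/5)
T4 translate by (-5, 0): (32/5, -24/5) → (7/5, -24/5)
T5 reflect across x = 0: (7/5, -24/5) → (-7/5, -24/5)

T(p) = (-7/5, -24/5)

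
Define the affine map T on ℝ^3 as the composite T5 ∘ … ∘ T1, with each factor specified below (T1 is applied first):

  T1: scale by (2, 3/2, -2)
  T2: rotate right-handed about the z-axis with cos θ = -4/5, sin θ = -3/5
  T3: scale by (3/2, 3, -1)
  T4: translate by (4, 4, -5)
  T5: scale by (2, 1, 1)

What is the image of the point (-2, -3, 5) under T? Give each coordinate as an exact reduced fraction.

T(p) = (19/2, 22, 5)

T1 scale by (2, 3/2, -2): (-2, -3, 5) → (-4, -9/2, -10)
T2 rotate right-handed about the z-axis with cos θ = -4/5, sin θ = -3/5: (-4, -9/2, -10) → (1/2, 6, -10)
T3 scale by (3/2, 3, -1): (1/2, 6, -10) → (3/4, 18, 10)
T4 translate by (4, 4, -5): (3/4, 18, 10) → (19/4, 22, 5)
T5 scale by (2, 1, 1): (19/4, 22, 5) → (19/2, 22, 5)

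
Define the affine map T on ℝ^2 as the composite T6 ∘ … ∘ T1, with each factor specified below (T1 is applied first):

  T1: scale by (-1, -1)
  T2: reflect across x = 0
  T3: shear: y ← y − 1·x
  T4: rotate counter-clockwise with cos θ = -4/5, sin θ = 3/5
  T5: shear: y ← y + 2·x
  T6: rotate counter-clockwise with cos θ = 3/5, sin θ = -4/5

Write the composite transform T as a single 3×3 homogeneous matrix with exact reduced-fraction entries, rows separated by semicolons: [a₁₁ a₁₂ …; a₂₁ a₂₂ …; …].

T1 = [-1 0 0; 0 -1 0; 0 0 1]
T2·T1 = [1 0 0; 0 -1 0; 0 0 1]
T3·…·T1 = [1 0 0; -1 -1 0; 0 0 1]
T4·…·T1 = [-1/5 3/5 0; 7/5 4/5 0; 0 0 1]
T5·…·T1 = [-1/5 3/5 0; 1 2 0; 0 0 1]
T6·…·T1 = [17/25 49/25 0; 19/25 18/25 0; 0 0 1]

T = [17/25 49/25 0; 19/25 18/25 0; 0 0 1]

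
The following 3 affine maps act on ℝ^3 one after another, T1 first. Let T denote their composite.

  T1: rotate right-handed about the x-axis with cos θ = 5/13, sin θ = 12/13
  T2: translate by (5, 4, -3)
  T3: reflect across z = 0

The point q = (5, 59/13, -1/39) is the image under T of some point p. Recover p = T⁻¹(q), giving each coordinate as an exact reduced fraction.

T1 = [1 0 0 0; 0 5/13 -12/13 0; 0 12/13 5/13 0; 0 0 0 1]
T2·T1 = [1 0 0 5; 0 5/13 -12/13 4; 0 12/13 5/13 -3; 0 0 0 1]
T3·…·T1 = [1 0 0 5; 0 5/13 -12/13 4; 0 -12/13 -5/13 3; 0 0 0 1]
det M = -1; M⁻¹ = [1 0 0 -5; 0 5/13 -12/13 16/13; 0 -12/13 -5/13 63/13; 0 0 0 1]
M⁻¹ · (5, 59/13, -1/39)ᵀ = (0, 3, 2/3)ᵀ

p = (0, 3, 2/3)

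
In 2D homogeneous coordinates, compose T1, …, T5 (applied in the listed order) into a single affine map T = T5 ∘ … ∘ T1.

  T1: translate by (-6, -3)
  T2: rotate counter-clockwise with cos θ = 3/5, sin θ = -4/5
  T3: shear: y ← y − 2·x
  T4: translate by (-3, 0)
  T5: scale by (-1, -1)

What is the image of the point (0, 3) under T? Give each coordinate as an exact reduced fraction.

T(p) = (33/5, -12)

T1 translate by (-6, -3): (0, 3) → (-6, 0)
T2 rotate counter-clockwise with cos θ = 3/5, sin θ = -4/5: (-6, 0) → (-18/5, 24/5)
T3 shear: y ← y − 2·x: (-18/5, 24/5) → (-18/5, 12)
T4 translate by (-3, 0): (-18/5, 12) → (-33/5, 12)
T5 scale by (-1, -1): (-33/5, 12) → (33/5, -12)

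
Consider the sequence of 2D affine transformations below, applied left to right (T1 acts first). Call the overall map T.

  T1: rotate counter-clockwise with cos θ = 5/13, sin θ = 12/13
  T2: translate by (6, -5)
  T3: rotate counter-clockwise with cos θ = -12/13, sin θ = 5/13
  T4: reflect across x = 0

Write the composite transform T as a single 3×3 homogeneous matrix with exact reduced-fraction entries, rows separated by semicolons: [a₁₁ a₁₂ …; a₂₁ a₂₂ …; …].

T = [120/169 -119/169 47/13; -119/169 -120/169 90/13; 0 0 1]

T1 = [5/13 -12/13 0; 12/13 5/13 0; 0 0 1]
T2·T1 = [5/13 -12/13 6; 12/13 5/13 -5; 0 0 1]
T3·…·T1 = [-120/169 119/169 -47/13; -119/169 -120/169 90/13; 0 0 1]
T4·…·T1 = [120/169 -119/169 47/13; -119/169 -120/169 90/13; 0 0 1]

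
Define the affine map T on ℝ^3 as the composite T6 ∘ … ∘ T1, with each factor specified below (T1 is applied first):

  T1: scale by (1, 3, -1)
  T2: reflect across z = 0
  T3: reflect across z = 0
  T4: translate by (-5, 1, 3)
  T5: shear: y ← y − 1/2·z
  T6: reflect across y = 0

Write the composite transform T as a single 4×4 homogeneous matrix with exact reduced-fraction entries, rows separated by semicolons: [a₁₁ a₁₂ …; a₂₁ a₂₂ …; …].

T = [1 0 0 -5; 0 -3 -1/2 1/2; 0 0 -1 3; 0 0 0 1]

T1 = [1 0 0 0; 0 3 0 0; 0 0 -1 0; 0 0 0 1]
T2·T1 = [1 0 0 0; 0 3 0 0; 0 0 1 0; 0 0 0 1]
T3·…·T1 = [1 0 0 0; 0 3 0 0; 0 0 -1 0; 0 0 0 1]
T4·…·T1 = [1 0 0 -5; 0 3 0 1; 0 0 -1 3; 0 0 0 1]
T5·…·T1 = [1 0 0 -5; 0 3 1/2 -1/2; 0 0 -1 3; 0 0 0 1]
T6·…·T1 = [1 0 0 -5; 0 -3 -1/2 1/2; 0 0 -1 3; 0 0 0 1]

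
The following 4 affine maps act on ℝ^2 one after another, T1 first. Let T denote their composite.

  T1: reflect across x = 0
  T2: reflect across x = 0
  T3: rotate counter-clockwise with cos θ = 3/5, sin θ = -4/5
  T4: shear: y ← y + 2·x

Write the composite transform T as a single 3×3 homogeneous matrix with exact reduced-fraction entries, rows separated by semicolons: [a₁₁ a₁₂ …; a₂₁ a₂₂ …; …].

T = [3/5 4/5 0; 2/5 11/5 0; 0 0 1]

T1 = [-1 0 0; 0 1 0; 0 0 1]
T2·T1 = [1 0 0; 0 1 0; 0 0 1]
T3·…·T1 = [3/5 4/5 0; -4/5 3/5 0; 0 0 1]
T4·…·T1 = [3/5 4/5 0; 2/5 11/5 0; 0 0 1]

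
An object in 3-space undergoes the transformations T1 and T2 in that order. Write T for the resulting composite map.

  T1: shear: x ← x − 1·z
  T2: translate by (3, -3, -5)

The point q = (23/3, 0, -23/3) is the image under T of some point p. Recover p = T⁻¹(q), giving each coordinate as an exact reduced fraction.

p = (2, 3, -8/3)

T1 = [1 0 -1 0; 0 1 0 0; 0 0 1 0; 0 0 0 1]
T2·T1 = [1 0 -1 3; 0 1 0 -3; 0 0 1 -5; 0 0 0 1]
det M = 1; M⁻¹ = [1 0 1 2; 0 1 0 3; 0 0 1 5; 0 0 0 1]
M⁻¹ · (23/3, 0, -23/3)ᵀ = (2, 3, -8/3)ᵀ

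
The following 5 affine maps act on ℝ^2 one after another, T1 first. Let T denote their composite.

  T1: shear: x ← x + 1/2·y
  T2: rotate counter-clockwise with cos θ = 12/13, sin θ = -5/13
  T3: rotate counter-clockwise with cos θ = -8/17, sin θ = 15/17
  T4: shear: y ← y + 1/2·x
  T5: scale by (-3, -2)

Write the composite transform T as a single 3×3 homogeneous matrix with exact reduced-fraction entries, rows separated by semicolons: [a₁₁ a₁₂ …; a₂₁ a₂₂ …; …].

T1 = [1 1/2 0; 0 1 0; 0 0 1]
T2·T1 = [12/13 11/13 0; -5/13 19/26 0; 0 0 1]
T3·…·T1 = [-21/221 -461/442 0; 220/221 89/221 0; 0 0 1]
T4·…·T1 = [-21/221 -461/442 0; 419/442 -105/884 0; 0 0 1]
T5·…·T1 = [63/221 1383/442 0; -419/221 105/442 0; 0 0 1]

T = [63/221 1383/442 0; -419/221 105/442 0; 0 0 1]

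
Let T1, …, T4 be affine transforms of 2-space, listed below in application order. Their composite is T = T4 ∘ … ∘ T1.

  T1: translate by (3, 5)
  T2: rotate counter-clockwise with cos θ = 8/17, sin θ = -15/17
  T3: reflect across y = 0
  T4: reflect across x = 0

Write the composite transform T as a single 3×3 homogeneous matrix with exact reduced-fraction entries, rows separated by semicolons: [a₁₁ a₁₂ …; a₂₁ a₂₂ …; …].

T = [-8/17 -15/17 -99/17; 15/17 -8/17 5/17; 0 0 1]

T1 = [1 0 3; 0 1 5; 0 0 1]
T2·T1 = [8/17 15/17 99/17; -15/17 8/17 -5/17; 0 0 1]
T3·…·T1 = [8/17 15/17 99/17; 15/17 -8/17 5/17; 0 0 1]
T4·…·T1 = [-8/17 -15/17 -99/17; 15/17 -8/17 5/17; 0 0 1]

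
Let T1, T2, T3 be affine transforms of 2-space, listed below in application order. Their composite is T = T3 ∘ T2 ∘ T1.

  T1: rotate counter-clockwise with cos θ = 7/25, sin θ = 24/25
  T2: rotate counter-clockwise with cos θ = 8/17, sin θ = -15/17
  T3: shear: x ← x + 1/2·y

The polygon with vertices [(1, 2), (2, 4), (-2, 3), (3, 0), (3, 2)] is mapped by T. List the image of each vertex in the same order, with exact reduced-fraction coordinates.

image vertices: (1403/850, 919/425), (1403/425, 1838/425), (-556/425, 1074/425), (2757/850, 261/425), (3241/850, 1093/425)

T1 rotate counter-clockwise with cos θ = 7/25, sin θ = 24/25: (1, 2) → (-41/25, 38/25); (2, 4) → (-82/25, 76/25); (-2, 3) → (-86/25, -27/25); (3, 0) → (21/25, 72/25); (3, 2) → (-27/25, 86/25)
T2 rotate counter-clockwise with cos θ = 8/17, sin θ = -15/17: (-41/25, 38/25) → (242/425, 919/425); (-82/25, 76/25) → (484/425, 1838/425); (-86/25, -27/25) → (-1093/425, 1074/425); (21/25, 72/25) → (1248/425, 261/425); (-27/25, 86/25) → (1074/425, 1093/425)
T3 shear: x ← x + 1/2·y: (242/425, 919/425) → (1403/850, 919/425); (484/425, 1838/425) → (1403/425, 1838/425); (-1093/425, 1074/425) → (-556/425, 1074/425); (1248/425, 261/425) → (2757/850, 261/425); (1074/425, 1093/425) → (3241/850, 1093/425)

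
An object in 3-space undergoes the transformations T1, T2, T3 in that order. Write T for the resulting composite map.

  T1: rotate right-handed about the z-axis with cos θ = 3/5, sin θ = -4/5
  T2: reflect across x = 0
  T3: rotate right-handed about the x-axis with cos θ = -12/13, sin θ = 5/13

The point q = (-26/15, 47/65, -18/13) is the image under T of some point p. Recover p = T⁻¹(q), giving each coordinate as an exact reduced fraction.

p = (2, 2/3, 1)

T1 = [3/5 4/5 0 0; -4/5 3/5 0 0; 0 0 1 0; 0 0 0 1]
T2·T1 = [-3/5 -4/5 0 0; -4/5 3/5 0 0; 0 0 1 0; 0 0 0 1]
T3·…·T1 = [-3/5 -4/5 0 0; 48/65 -36/65 -5/13 0; -4/13 3/13 -12/13 0; 0 0 0 1]
det M = -1; M⁻¹ = [-3/5 48/65 -4/13 0; -4/5 -36/65 3/13 0; 0 -5/13 -12/13 0; 0 0 0 1]
M⁻¹ · (-26/15, 47/65, -18/13)ᵀ = (2, 2/3, 1)ᵀ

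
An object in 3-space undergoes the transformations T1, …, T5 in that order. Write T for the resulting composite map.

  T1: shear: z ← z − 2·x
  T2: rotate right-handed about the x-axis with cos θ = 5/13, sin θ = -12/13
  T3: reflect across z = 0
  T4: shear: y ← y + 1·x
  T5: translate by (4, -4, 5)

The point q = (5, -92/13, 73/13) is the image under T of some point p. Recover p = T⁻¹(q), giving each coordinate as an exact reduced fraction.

T1 = [1 0 0 0; 0 1 0 0; -2 0 1 0; 0 0 0 1]
T2·T1 = [1 0 0 0; -24/13 5/13 12/13 0; -10/13 -12/13 5/13 0; 0 0 0 1]
T3·…·T1 = [1 0 0 0; -24/13 5/13 12/13 0; 10/13 12/13 -5/13 0; 0 0 0 1]
T4·…·T1 = [1 0 0 0; -11/13 5/13 12/13 0; 10/13 12/13 -5/13 0; 0 0 0 1]
T5·…·T1 = [1 0 0 4; -11/13 5/13 12/13 -4; 10/13 12/13 -5/13 5; 0 0 0 1]
det M = -1; M⁻¹ = [1 0 0 -4; -5/13 5/13 12/13 -20/13; 14/13 12/13 -5/13 17/13; 0 0 0 1]
M⁻¹ · (5, -92/13, 73/13)ᵀ = (1, -1, -2)ᵀ

p = (1, -1, -2)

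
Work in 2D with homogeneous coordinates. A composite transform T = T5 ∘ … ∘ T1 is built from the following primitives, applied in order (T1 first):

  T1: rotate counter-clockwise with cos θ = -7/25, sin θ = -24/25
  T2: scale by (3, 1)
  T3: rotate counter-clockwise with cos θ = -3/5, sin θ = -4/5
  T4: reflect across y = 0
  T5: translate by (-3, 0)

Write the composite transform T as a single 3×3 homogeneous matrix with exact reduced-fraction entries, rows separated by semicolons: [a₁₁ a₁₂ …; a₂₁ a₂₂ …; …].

T = [-33/125 -244/125 -3; -156/125 267/125 0; 0 0 1]

T1 = [-7/25 24/25 0; -24/25 -7/25 0; 0 0 1]
T2·T1 = [-21/25 72/25 0; -24/25 -7/25 0; 0 0 1]
T3·…·T1 = [-33/125 -244/125 0; 156/125 -267/125 0; 0 0 1]
T4·…·T1 = [-33/125 -244/125 0; -156/125 267/125 0; 0 0 1]
T5·…·T1 = [-33/125 -244/125 -3; -156/125 267/125 0; 0 0 1]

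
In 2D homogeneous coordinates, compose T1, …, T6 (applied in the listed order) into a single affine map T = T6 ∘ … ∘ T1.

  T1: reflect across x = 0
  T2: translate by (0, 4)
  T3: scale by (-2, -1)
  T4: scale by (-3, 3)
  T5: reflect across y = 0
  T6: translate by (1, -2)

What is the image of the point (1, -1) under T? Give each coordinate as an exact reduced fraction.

T(p) = (-5, 7)

T1 reflect across x = 0: (1, -1) → (-1, -1)
T2 translate by (0, 4): (-1, -1) → (-1, 3)
T3 scale by (-2, -1): (-1, 3) → (2, -3)
T4 scale by (-3, 3): (2, -3) → (-6, -9)
T5 reflect across y = 0: (-6, -9) → (-6, 9)
T6 translate by (1, -2): (-6, 9) → (-5, 7)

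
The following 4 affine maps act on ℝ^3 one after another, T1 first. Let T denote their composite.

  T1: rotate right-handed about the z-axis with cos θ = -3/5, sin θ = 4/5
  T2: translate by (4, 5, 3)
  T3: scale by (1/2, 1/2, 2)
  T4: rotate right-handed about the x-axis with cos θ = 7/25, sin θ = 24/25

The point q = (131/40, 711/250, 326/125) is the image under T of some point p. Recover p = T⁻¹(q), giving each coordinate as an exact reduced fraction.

T1 = [-3/5 -4/5 0 0; 4/5 -3/5 0 0; 0 0 1 0; 0 0 0 1]
T2·T1 = [-3/5 -4/5 0 4; 4/5 -3/5 0 5; 0 0 1 3; 0 0 0 1]
T3·…·T1 = [-3/10 -2/5 0 2; 2/5 -3/10 0 5/2; 0 0 2 6; 0 0 0 1]
T4·…·T1 = [-3/10 -2/5 0 2; 14/125 -21/250 -48/25 -253/50; 48/125 -36/125 14/25 102/25; 0 0 0 1]
det M = 1/2; M⁻¹ = [-6/5 56/125 192/125 -8/5; -8/5 -42/125 -144/125 31/5; 0 -12/25 7/50 -3; 0 0 0 1]
M⁻¹ · (131/40, 711/250, 326/125)ᵀ = (-1/4, -3, -4)ᵀ

p = (-1/4, -3, -4)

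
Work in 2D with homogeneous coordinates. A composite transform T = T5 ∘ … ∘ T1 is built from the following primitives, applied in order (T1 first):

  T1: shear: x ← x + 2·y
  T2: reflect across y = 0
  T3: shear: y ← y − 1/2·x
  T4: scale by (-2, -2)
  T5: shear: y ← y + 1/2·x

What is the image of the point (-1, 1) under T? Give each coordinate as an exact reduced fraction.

T(p) = (-2, 2)

T1 shear: x ← x + 2·y: (-1, 1) → (1, 1)
T2 reflect across y = 0: (1, 1) → (1, -1)
T3 shear: y ← y − 1/2·x: (1, -1) → (1, -3/2)
T4 scale by (-2, -2): (1, -3/2) → (-2, 3)
T5 shear: y ← y + 1/2·x: (-2, 3) → (-2, 2)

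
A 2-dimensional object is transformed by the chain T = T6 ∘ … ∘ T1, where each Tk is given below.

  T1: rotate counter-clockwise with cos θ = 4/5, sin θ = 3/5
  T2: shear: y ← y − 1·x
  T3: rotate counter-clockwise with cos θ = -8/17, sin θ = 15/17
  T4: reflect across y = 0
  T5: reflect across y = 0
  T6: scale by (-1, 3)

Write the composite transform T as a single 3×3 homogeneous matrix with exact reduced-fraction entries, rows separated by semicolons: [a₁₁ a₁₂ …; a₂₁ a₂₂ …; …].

T1 = [4/5 -3/5 0; 3/5 4/5 0; 0 0 1]
T2·T1 = [4/5 -3/5 0; -1/5 7/5 0; 0 0 1]
T3·…·T1 = [-1/5 -81/85 0; 4/5 -101/85 0; 0 0 1]
T4·…·T1 = [-1/5 -81/85 0; -4/5 101/85 0; 0 0 1]
T5·…·T1 = [-1/5 -81/85 0; 4/5 -101/85 0; 0 0 1]
T6·…·T1 = [1/5 81/85 0; 12/5 -303/85 0; 0 0 1]

T = [1/5 81/85 0; 12/5 -303/85 0; 0 0 1]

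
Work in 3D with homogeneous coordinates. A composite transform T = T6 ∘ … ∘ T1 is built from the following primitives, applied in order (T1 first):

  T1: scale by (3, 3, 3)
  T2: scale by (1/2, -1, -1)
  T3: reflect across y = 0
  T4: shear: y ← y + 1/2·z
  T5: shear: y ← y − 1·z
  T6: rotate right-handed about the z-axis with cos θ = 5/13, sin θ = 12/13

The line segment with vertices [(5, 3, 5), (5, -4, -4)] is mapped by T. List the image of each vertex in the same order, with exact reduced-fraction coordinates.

T1 scale by (3, 3, 3): (5, 3, 5) → (15, 9, 15); (5, -4, -4) → (15, -12, -12)
T2 scale by (1/2, -1, -1): (15, 9, 15) → (15/2, -9, -15); (15, -12, -12) → (15/2, 12, 12)
T3 reflect across y = 0: (15/2, -9, -15) → (15/2, 9, -15); (15/2, 12, 12) → (15/2, -12, 12)
T4 shear: y ← y + 1/2·z: (15/2, 9, -15) → (15/2, 3/2, -15); (15/2, -12, 12) → (15/2, -6, 12)
T5 shear: y ← y − 1·z: (15/2, 3/2, -15) → (15/2, 33/2, -15); (15/2, -6, 12) → (15/2, -18, 12)
T6 rotate right-handed about the z-axis with cos θ = 5/13, sin θ = 12/13: (15/2, 33/2, -15) → (-321/26, 345/26, -15); (15/2, -18, 12) → (39/2, 0, 12)

image vertices: (-321/26, 345/26, -15), (39/2, 0, 12)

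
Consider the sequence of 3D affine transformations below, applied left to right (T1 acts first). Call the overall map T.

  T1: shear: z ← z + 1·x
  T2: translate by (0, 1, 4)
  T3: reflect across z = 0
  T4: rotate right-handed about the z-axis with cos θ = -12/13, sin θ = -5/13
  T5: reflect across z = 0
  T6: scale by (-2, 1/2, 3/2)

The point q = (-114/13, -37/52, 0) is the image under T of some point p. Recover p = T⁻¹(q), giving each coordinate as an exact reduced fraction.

p = (-7/2, 2, -1/2)

T1 = [1 0 0 0; 0 1 0 0; 1 0 1 0; 0 0 0 1]
T2·T1 = [1 0 0 0; 0 1 0 1; 1 0 1 4; 0 0 0 1]
T3·…·T1 = [1 0 0 0; 0 1 0 1; -1 0 -1 -4; 0 0 0 1]
T4·…·T1 = [-12/13 5/13 0 5/13; -5/13 -12/13 0 -12/13; -1 0 -1 -4; 0 0 0 1]
T5·…·T1 = [-12/13 5/13 0 5/13; -5/13 -12/13 0 -12/13; 1 0 1 4; 0 0 0 1]
T6·…·T1 = [24/13 -10/13 0 -10/13; -5/26 -6/13 0 -6/13; 3/2 0 3/2 6; 0 0 0 1]
det M = -3/2; M⁻¹ = [6/13 -10/13 0 0; -5/26 -24/13 0 -1; -6/13 10/13 2/3 -4; 0 0 0 1]
M⁻¹ · (-114/13, -37/52, 0)ᵀ = (-7/2, 2, -1/2)ᵀ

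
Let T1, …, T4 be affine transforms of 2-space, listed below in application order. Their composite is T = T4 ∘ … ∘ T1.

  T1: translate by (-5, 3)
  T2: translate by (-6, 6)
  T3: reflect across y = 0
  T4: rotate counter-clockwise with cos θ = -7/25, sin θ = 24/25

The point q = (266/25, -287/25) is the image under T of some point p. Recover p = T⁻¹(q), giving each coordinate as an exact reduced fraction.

T1 = [1 0 -5; 0 1 3; 0 0 1]
T2·T1 = [1 0 -11; 0 1 9; 0 0 1]
T3·…·T1 = [1 0 -11; 0 -1 -9; 0 0 1]
T4·…·T1 = [-7/25 24/25 293/25; 24/25 7/25 -201/25; 0 0 1]
det M = -1; M⁻¹ = [-7/25 24/25 11; 24/25 7/25 -9; 0 0 1]
M⁻¹ · (266/25, -287/25)ᵀ = (-3, -2)ᵀ

p = (-3, -2)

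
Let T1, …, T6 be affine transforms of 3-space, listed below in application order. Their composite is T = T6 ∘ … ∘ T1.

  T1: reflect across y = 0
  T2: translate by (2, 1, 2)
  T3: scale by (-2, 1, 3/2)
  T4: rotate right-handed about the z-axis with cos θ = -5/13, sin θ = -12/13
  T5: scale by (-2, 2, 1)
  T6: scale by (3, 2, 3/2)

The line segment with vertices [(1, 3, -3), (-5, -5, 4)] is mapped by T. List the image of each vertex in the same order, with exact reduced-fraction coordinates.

T1 reflect across y = 0: (1, 3, -3) → (1, -3, -3); (-5, -5, 4) → (-5, 5, 4)
T2 translate by (2, 1, 2): (1, -3, -3) → (3, -2, -1); (-5, 5, 4) → (-3, 6, 6)
T3 scale by (-2, 1, 3/2): (3, -2, -1) → (-6, -2, -3/2); (-3, 6, 6) → (6, 6, 9)
T4 rotate right-handed about the z-axis with cos θ = -5/13, sin θ = -12/13: (-6, -2, -3/2) → (6/13, 82/13, -3/2); (6, 6, 9) → (42/13, -102/13, 9)
T5 scale by (-2, 2, 1): (6/13, 82/13, -3/2) → (-12/13, 164/13, -3/2); (42/13, -102/13, 9) → (-84/13, -204/13, 9)
T6 scale by (3, 2, 3/2): (-12/13, 164/13, -3/2) → (-36/13, 328/13, -9/4); (-84/13, -204/13, 9) → (-252/13, -408/13, 27/2)

image vertices: (-36/13, 328/13, -9/4), (-252/13, -408/13, 27/2)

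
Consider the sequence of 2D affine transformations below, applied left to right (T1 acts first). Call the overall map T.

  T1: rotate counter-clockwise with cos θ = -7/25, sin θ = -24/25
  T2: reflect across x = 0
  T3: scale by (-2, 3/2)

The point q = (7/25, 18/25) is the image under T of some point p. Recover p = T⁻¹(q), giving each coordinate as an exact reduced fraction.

p = (-1/2, 0)

T1 = [-7/25 24/25 0; -24/25 -7/25 0; 0 0 1]
T2·T1 = [7/25 -24/25 0; -24/25 -7/25 0; 0 0 1]
T3·…·T1 = [-14/25 48/25 0; -36/25 -21/50 0; 0 0 1]
det M = 3; M⁻¹ = [-7/50 -16/25 0; 12/25 -14/75 0; 0 0 1]
M⁻¹ · (7/25, 18/25)ᵀ = (-1/2, 0)ᵀ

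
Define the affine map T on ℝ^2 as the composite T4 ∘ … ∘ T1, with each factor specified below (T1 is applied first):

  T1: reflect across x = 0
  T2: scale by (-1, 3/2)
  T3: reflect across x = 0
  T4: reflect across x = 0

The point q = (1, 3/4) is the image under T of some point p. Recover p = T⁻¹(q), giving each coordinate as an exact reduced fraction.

T1 = [-1 0 0; 0 1 0; 0 0 1]
T2·T1 = [1 0 0; 0 3/2 0; 0 0 1]
T3·…·T1 = [-1 0 0; 0 3/2 0; 0 0 1]
T4·…·T1 = [1 0 0; 0 3/2 0; 0 0 1]
det M = 3/2; M⁻¹ = [1 0 0; 0 2/3 0; 0 0 1]
M⁻¹ · (1, 3/4)ᵀ = (1, 1/2)ᵀ

p = (1, 1/2)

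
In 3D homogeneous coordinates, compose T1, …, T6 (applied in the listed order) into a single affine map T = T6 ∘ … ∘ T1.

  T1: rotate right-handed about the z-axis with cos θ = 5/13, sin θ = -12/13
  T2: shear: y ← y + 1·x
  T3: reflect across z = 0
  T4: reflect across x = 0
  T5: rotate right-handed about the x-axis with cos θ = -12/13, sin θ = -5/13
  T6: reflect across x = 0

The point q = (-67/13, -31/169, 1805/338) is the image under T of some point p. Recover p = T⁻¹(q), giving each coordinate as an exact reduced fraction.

T1 = [5/13 12/13 0 0; -12/13 5/13 0 0; 0 0 1 0; 0 0 0 1]
T2·T1 = [5/13 12/13 0 0; -7/13 17/13 0 0; 0 0 1 0; 0 0 0 1]
T3·…·T1 = [5/13 12/13 0 0; -7/13 17/13 0 0; 0 0 -1 0; 0 0 0 1]
T4·…·T1 = [-5/13 -12/13 0 0; -7/13 17/13 0 0; 0 0 -1 0; 0 0 0 1]
T5·…·T1 = [-5/13 -12/13 0 0; 84/169 -204/169 -5/13 0; 35/169 -85/169 12/13 0; 0 0 0 1]
T6·…·T1 = [5/13 12/13 0 0; 84/169 -204/169 -5/13 0; 35/169 -85/169 12/13 0; 0 0 0 1]
det M = -1; M⁻¹ = [17/13 144/169 60/169 0; 7/13 -60/169 -25/169 0; 0 -5/13 12/13 0; 0 0 0 1]
M⁻¹ · (-67/13, -31/169, 1805/338)ᵀ = (-5, -7/2, 5)ᵀ

p = (-5, -7/2, 5)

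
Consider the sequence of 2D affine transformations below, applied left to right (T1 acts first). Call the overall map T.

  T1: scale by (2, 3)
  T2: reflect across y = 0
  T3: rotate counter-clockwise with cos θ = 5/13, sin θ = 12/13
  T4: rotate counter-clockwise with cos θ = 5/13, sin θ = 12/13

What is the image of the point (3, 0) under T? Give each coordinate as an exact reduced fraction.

T1 scale by (2, 3): (3, 0) → (6, 0)
T2 reflect across y = 0: (6, 0) → (6, 0)
T3 rotate counter-clockwise with cos θ = 5/13, sin θ = 12/13: (6, 0) → (30/13, 72/13)
T4 rotate counter-clockwise with cos θ = 5/13, sin θ = 12/13: (30/13, 72/13) → (-714/169, 720/169)

T(p) = (-714/169, 720/169)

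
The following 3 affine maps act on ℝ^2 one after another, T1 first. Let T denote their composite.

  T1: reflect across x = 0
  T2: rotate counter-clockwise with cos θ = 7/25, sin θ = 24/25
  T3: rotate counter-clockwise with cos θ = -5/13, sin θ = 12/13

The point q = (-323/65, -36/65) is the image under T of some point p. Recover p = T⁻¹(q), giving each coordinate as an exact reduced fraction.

p = (-5, 0)

T1 = [-1 0 0; 0 1 0; 0 0 1]
T2·T1 = [-7/25 -24/25 0; -24/25 7/25 0; 0 0 1]
T3·…·T1 = [323/325 36/325 0; 36/325 -323/325 0; 0 0 1]
det M = -1; M⁻¹ = [323/325 36/325 0; 36/325 -323/325 0; 0 0 1]
M⁻¹ · (-323/65, -36/65)ᵀ = (-5, 0)ᵀ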